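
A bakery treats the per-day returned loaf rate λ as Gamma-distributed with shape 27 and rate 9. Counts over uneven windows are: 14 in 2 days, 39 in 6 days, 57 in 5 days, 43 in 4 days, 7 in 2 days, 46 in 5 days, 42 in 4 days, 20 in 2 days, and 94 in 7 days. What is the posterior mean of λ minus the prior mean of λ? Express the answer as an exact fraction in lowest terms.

251/46

Total count: 14 + 39 + 57 + 43 + 7 + 46 + 42 + 20 + 94 = 362.
Total exposure: 2 + 6 + 5 + 4 + 2 + 5 + 4 + 2 + 7 = 37 days.
The Gamma prior is conjugate for the Poisson rate, so λ | data ~ Gamma(27+362, 9+37) = Gamma(389, 46).
Posterior mean = 389/46 = 389/46; prior mean = 27/9 = 3. Difference = 389/46 − 3 = 251/46.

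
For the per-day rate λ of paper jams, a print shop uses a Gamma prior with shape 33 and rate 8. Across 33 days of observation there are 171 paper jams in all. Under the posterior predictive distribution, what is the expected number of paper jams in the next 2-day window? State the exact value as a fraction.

408/41

Total count 171 over total exposure 33 days.
Posterior: α' = 33 + 171 = 204, β' = 8 + 33 = 41.
Predictive mean over a 2-day window = T·E[λ|data] = 2·204/41 = 408/41.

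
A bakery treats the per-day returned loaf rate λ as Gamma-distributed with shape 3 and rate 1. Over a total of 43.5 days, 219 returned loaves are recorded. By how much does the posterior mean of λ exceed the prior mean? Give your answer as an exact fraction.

Total count 219 over total exposure 43.5 days.
The Gamma prior is conjugate for the Poisson rate, so λ | data ~ Gamma(3+219, 1+43.5) = Gamma(222, 89/2).
Posterior mean = 222/(89/2) = 444/89; prior mean = 3/1 = 3. Difference = 444/89 − 3 = 177/89.

177/89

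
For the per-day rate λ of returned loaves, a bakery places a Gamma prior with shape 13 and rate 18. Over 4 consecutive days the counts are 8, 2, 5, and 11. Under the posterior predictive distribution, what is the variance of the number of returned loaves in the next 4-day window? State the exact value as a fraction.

1014/121

Total count: 8 + 2 + 5 + 11 = 26.
Total exposure: 4 days.
By Gamma–Poisson conjugacy, the posterior is Gamma(α + Σx, β + Σt) = Gamma(13 + 26, 18 + 4) = Gamma(39, 22).
The posterior predictive for a window of length T is Negative Binomial with variance T·α'·(β'+T)/β'² = 4·39·26/484 = 1014/121.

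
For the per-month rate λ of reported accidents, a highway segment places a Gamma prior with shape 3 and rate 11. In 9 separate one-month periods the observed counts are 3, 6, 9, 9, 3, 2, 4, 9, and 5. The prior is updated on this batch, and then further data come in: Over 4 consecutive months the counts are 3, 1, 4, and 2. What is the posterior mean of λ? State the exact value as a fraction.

21/8

Total count: 3 + 6 + 9 + 9 + 3 + 2 + 4 + 9 + 5 = 50.
Total exposure: 9 months.
After the first batch: Gamma(3 + 50, 11 + 9) = Gamma(53, 20).
Total count: 3 + 1 + 4 + 2 = 10.
Total exposure: 4 months.
After the second batch: Gamma(53 + 10, 20 + 4) = Gamma(63, 24).
Posterior mean = α'/β' = 63/24 = 21/8.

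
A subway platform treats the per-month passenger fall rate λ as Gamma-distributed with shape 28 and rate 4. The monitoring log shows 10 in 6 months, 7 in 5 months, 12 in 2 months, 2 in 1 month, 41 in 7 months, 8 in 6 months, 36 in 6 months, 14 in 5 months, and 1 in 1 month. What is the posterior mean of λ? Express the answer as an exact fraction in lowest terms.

159/43

Total count: 10 + 7 + 12 + 2 + 41 + 8 + 36 + 14 + 1 = 131.
Total exposure: 6 + 5 + 2 + 1 + 7 + 6 + 6 + 5 + 1 = 39 months.
Conjugate update: add total count to the shape and total exposure to the rate, giving Gamma(159, 43).
Posterior mean = α'/β' = 159/43.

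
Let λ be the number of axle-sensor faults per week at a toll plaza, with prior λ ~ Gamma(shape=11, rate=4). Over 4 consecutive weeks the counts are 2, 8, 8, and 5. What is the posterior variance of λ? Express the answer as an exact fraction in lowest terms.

Total count: 2 + 8 + 8 + 5 = 23.
Total exposure: 4 weeks.
Gamma(α, β) with Poisson data over total exposure Σt gives posterior Gamma(α+Σx, β+Σt) = Gamma(34, 8).
Posterior variance = α'/β'² = 34/64 = 17/32.

17/32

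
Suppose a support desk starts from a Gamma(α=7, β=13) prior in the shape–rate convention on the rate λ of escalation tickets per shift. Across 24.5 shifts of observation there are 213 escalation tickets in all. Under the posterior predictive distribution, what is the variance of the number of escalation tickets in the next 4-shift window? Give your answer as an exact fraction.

29216/1125

Total count 213 over total exposure 24.5 shifts.
By Gamma–Poisson conjugacy, the posterior is Gamma(α + Σx, β + Σt) = Gamma(7 + 213, 13 + 24.5) = Gamma(220, 75/2).
The posterior predictive for a window of length T is Negative Binomial with variance T·α'·(β'+T)/β'² = 4·220·(83/2)/(5625/4) = 29216/1125.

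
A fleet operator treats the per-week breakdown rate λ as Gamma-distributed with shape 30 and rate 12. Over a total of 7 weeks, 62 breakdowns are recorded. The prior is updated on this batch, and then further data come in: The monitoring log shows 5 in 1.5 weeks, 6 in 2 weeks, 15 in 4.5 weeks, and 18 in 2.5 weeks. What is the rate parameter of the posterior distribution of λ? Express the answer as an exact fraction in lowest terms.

Total count 62 over total exposure 7 weeks.
After the first batch: Gamma(30 + 62, 12 + 7) = Gamma(92, 19).
Total count: 5 + 6 + 15 + 18 = 44.
Total exposure: 1.5 + 2 + 4.5 + 2.5 = 10.5 weeks.
After the second batch: Gamma(92 + 44, 19 + 10.5) = Gamma(136, 59/2).

59/2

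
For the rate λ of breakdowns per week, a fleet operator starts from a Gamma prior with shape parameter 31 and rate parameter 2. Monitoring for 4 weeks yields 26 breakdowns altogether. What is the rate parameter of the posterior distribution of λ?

6

Total count 26 over total exposure 4 weeks.
Gamma(α, β) with Poisson data over total exposure Σt gives posterior Gamma(α+Σx, β+Σt) = Gamma(57, 6).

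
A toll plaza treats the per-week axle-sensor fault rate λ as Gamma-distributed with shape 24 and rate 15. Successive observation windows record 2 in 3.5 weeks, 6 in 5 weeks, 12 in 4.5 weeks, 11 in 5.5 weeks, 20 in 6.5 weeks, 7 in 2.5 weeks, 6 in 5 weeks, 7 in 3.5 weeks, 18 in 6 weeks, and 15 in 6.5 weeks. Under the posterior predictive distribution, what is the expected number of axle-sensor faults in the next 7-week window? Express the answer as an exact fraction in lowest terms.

Total count: 2 + 6 + 12 + 11 + 20 + 7 + 6 + 7 + 18 + 15 = 104.
Total exposure: 3.5 + 5 + 4.5 + 5.5 + 6.5 + 2.5 + 5 + 3.5 + 6 + 6.5 = 48.5 weeks.
Conjugate update: add total count to the shape and total exposure to the rate, giving Gamma(128, 127/2).
Predictive mean over a 7-week window = T·E[λ|data] = 7·128/(127/2) = 1792/127.

1792/127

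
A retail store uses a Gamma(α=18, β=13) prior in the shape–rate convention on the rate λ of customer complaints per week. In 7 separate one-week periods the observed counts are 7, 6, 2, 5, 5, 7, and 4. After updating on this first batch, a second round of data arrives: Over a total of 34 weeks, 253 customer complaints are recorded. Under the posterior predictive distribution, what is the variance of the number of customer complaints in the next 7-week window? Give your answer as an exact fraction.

Total count: 7 + 6 + 2 + 5 + 5 + 7 + 4 = 36.
Total exposure: 7 weeks.
After the first batch: Gamma(18 + 36, 13 + 7) = Gamma(54, 20).
Total count 253 over total exposure 34 weeks.
After the second batch: Gamma(54 + 253, 20 + 34) = Gamma(307, 54).
The posterior predictive for a window of length T is Negative Binomial with variance T·α'·(β'+T)/β'² = 7·307·61/2916 = 131089/2916.

131089/2916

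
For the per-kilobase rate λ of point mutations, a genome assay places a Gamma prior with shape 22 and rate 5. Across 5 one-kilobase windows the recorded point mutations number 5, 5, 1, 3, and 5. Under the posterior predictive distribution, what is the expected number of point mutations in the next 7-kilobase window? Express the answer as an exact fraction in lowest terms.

287/10

Total count: 5 + 5 + 1 + 3 + 5 = 19.
Total exposure: 5 kilobases.
By Gamma–Poisson conjugacy, the posterior is Gamma(α + Σx, β + Σt) = Gamma(22 + 19, 5 + 5) = Gamma(41, 10).
Predictive mean over a 7-kilobase window = T·E[λ|data] = 7·41/10 = 287/10.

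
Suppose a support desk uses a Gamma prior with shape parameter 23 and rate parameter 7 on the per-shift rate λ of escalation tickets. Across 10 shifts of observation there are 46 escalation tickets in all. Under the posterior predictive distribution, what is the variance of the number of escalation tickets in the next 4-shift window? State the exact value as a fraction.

5796/289

Total count 46 over total exposure 10 shifts.
Posterior: α' = 23 + 46 = 69, β' = 7 + 10 = 17.
The posterior predictive for a window of length T is Negative Binomial with variance T·α'·(β'+T)/β'² = 4·69·21/289 = 5796/289.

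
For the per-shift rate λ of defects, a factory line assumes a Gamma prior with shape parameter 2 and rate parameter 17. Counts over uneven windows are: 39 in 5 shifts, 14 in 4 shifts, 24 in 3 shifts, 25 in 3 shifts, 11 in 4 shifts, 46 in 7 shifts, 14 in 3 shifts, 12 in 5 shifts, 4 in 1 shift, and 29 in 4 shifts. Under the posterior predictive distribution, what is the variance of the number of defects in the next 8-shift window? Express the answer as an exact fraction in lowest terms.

Total count: 39 + 14 + 24 + 25 + 11 + 46 + 14 + 12 + 4 + 29 = 218.
Total exposure: 5 + 4 + 3 + 3 + 4 + 7 + 3 + 5 + 1 + 4 = 39 shifts.
Gamma(α, β) with Poisson data over total exposure Σt gives posterior Gamma(α+Σx, β+Σt) = Gamma(220, 56).
The posterior predictive for a window of length T is Negative Binomial with variance T·α'·(β'+T)/β'² = 8·220·64/3136 = 1760/49.

1760/49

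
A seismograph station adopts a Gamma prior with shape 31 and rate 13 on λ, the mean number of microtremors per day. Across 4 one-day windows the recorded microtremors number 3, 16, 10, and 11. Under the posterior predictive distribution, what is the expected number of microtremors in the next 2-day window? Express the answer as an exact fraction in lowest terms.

Total count: 3 + 16 + 10 + 11 = 40.
Total exposure: 4 days.
Posterior: α' = 31 + 40 = 71, β' = 13 + 4 = 17.
Predictive mean over a 2-day window = T·E[λ|data] = 2·71/17 = 142/17.

142/17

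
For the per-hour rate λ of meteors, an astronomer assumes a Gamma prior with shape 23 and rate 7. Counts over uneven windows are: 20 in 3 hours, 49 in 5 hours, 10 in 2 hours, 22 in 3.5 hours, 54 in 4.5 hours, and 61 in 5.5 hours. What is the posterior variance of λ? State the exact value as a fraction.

956/3721

Total count: 20 + 49 + 10 + 22 + 54 + 61 = 216.
Total exposure: 3 + 5 + 2 + 3.5 + 4.5 + 5.5 = 23.5 hours.
Conjugate update: add total count to the shape and total exposure to the rate, giving Gamma(239, 61/2).
Posterior variance = α'/β'² = 239/(3721/4) = 956/3721.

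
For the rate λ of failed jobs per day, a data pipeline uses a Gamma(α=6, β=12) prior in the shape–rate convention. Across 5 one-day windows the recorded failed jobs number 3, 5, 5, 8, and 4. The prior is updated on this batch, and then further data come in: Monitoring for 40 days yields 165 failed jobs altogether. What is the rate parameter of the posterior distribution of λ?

Total count: 3 + 5 + 5 + 8 + 4 = 25.
Total exposure: 5 days.
After the first batch: Gamma(6 + 25, 12 + 5) = Gamma(31, 17).
Total count 165 over total exposure 40 days.
After the second batch: Gamma(31 + 165, 17 + 40) = Gamma(196, 57).

57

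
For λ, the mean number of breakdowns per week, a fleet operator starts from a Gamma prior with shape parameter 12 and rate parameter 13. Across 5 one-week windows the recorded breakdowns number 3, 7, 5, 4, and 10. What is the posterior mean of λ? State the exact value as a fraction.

Total count: 3 + 7 + 5 + 4 + 10 = 29.
Total exposure: 5 weeks.
By Gamma–Poisson conjugacy, the posterior is Gamma(α + Σx, β + Σt) = Gamma(12 + 29, 13 + 5) = Gamma(41, 18).
Posterior mean = α'/β' = 41/18.

41/18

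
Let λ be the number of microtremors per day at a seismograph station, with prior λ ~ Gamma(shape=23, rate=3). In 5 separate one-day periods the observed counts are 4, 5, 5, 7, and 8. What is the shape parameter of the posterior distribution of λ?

Total count: 4 + 5 + 5 + 7 + 8 = 29.
Total exposure: 5 days.
By Gamma–Poisson conjugacy, the posterior is Gamma(α + Σx, β + Σt) = Gamma(23 + 29, 3 + 5) = Gamma(52, 8).

52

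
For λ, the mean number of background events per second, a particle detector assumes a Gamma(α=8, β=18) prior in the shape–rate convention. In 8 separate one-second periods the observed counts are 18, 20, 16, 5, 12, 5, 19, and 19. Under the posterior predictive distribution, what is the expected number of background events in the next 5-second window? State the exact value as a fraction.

Total count: 18 + 20 + 16 + 5 + 12 + 5 + 19 + 19 = 114.
Total exposure: 8 seconds.
Conjugate update: add total count to the shape and total exposure to the rate, giving Gamma(122, 26).
Predictive mean over a 5-second window = T·E[λ|data] = 5·122/26 = 305/13.

305/13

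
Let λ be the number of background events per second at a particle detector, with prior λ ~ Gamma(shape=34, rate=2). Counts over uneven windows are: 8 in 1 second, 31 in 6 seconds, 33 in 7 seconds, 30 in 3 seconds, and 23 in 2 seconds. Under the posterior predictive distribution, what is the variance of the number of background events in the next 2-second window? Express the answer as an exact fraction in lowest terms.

2438/147

Total count: 8 + 31 + 33 + 30 + 23 = 125.
Total exposure: 1 + 6 + 7 + 3 + 2 = 19 seconds.
Gamma(α, β) with Poisson data over total exposure Σt gives posterior Gamma(α+Σx, β+Σt) = Gamma(159, 21).
The posterior predictive for a window of length T is Negative Binomial with variance T·α'·(β'+T)/β'² = 2·159·23/441 = 2438/147.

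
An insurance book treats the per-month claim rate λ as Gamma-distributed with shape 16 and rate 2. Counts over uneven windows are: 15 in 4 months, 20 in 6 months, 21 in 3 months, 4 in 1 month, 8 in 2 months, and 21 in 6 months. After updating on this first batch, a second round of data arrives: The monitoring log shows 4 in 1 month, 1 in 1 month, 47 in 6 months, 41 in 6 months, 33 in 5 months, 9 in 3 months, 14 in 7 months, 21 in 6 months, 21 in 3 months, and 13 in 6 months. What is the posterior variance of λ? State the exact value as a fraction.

Total count: 15 + 20 + 21 + 4 + 8 + 21 = 89.
Total exposure: 4 + 6 + 3 + 1 + 2 + 6 = 22 months.
After the first batch: Gamma(16 + 89, 2 + 22) = Gamma(105, 24).
Total count: 4 + 1 + 47 + 41 + 33 + 9 + 14 + 21 + 21 + 13 = 204.
Total exposure: 1 + 1 + 6 + 6 + 5 + 3 + 7 + 6 + 3 + 6 = 44 months.
After the second batch: Gamma(105 + 204, 24 + 44) = Gamma(309, 68).
Posterior variance = α'/β'² = 309/4624.

309/4624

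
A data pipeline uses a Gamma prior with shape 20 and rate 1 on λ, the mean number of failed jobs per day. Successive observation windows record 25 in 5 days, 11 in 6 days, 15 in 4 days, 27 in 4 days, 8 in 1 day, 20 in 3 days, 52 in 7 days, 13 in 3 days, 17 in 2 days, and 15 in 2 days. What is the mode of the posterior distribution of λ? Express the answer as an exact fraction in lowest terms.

Total count: 25 + 11 + 15 + 27 + 8 + 20 + 52 + 13 + 17 + 15 = 203.
Total exposure: 5 + 6 + 4 + 4 + 1 + 3 + 7 + 3 + 2 + 2 = 37 days.
Gamma(α, β) with Poisson data over total exposure Σt gives posterior Gamma(α+Σx, β+Σt) = Gamma(223, 38).
Posterior mode = (α'−1)/β' = 222/38 = 111/19.

111/19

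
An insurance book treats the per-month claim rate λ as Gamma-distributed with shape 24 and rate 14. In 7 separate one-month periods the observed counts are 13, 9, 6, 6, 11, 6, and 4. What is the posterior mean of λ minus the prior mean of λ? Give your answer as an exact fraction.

43/21

Total count: 13 + 9 + 6 + 6 + 11 + 6 + 4 = 55.
Total exposure: 7 months.
By Gamma–Poisson conjugacy, the posterior is Gamma(α + Σx, β + Σt) = Gamma(24 + 55, 14 + 7) = Gamma(79, 21).
Posterior mean = 79/21 = 79/21; prior mean = 24/14 = 12/7. Difference = 79/21 − 12/7 = 43/21.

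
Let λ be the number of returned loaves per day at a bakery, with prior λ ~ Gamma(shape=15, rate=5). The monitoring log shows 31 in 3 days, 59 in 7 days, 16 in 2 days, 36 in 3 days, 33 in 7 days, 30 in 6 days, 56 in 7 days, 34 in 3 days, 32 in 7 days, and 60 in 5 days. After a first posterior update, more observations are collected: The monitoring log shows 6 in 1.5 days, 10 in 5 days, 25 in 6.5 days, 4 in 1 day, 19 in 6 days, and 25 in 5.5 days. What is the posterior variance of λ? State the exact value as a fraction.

1964/25921

Total count: 31 + 59 + 16 + 36 + 33 + 30 + 56 + 34 + 32 + 60 = 387.
Total exposure: 3 + 7 + 2 + 3 + 7 + 6 + 7 + 3 + 7 + 5 = 50 days.
After the first batch: Gamma(15 + 387, 5 + 50) = Gamma(402, 55).
Total count: 6 + 10 + 25 + 4 + 19 + 25 = 89.
Total exposure: 1.5 + 5 + 6.5 + 1 + 6 + 5.5 = 25.5 days.
After the second batch: Gamma(402 + 89, 55 + 25.5) = Gamma(491, 161/2).
Posterior variance = α'/β'² = 491/(25921/4) = 1964/25921.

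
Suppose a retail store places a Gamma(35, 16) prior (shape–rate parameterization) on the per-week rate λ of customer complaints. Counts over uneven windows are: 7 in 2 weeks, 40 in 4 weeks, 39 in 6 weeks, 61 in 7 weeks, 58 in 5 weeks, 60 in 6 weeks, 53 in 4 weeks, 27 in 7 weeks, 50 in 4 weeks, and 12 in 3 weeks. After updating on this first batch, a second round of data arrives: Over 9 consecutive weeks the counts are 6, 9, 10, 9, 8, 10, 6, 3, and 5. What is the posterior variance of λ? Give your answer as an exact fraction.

508/5329

Total count: 7 + 40 + 39 + 61 + 58 + 60 + 53 + 27 + 50 + 12 = 407.
Total exposure: 2 + 4 + 6 + 7 + 5 + 6 + 4 + 7 + 4 + 3 = 48 weeks.
After the first batch: Gamma(35 + 407, 16 + 48) = Gamma(442, 64).
Total count: 6 + 9 + 10 + 9 + 8 + 10 + 6 + 3 + 5 = 66.
Total exposure: 9 weeks.
After the second batch: Gamma(442 + 66, 64 + 9) = Gamma(508, 73).
Posterior variance = α'/β'² = 508/5329.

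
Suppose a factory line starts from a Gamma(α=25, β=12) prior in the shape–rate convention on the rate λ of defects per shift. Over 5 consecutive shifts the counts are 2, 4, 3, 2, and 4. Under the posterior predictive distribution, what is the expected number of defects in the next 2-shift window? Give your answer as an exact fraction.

80/17

Total count: 2 + 4 + 3 + 2 + 4 = 15.
Total exposure: 5 shifts.
Conjugate update: add total count to the shape and total exposure to the rate, giving Gamma(40, 17).
Predictive mean over a 2-shift window = T·E[λ|data] = 2·40/17 = 80/17.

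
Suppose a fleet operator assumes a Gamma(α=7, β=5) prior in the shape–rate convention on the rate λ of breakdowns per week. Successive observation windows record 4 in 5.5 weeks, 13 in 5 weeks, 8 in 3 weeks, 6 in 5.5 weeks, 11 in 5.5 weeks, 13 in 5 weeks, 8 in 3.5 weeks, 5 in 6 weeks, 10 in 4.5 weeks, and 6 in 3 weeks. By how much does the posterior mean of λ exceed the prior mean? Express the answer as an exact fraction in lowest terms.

189/515

Total count: 4 + 13 + 8 + 6 + 11 + 13 + 8 + 5 + 10 + 6 = 84.
Total exposure: 5.5 + 5 + 3 + 5.5 + 5.5 + 5 + 3.5 + 6 + 4.5 + 3 = 46.5 weeks.
Conjugate update: add total count to the shape and total exposure to the rate, giving Gamma(91, 103/2).
Posterior mean = 91/(103/2) = 182/103; prior mean = 7/5 = 7/5. Difference = 182/103 − 7/5 = 189/515.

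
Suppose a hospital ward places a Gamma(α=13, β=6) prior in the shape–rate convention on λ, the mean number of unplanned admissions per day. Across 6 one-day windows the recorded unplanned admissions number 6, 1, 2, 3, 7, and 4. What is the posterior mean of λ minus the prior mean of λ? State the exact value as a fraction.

5/6

Total count: 6 + 1 + 2 + 3 + 7 + 4 = 23.
Total exposure: 6 days.
Posterior: α' = 13 + 23 = 36, β' = 6 + 6 = 12.
Posterior mean = 36/12 = 3; prior mean = 13/6 = 13/6. Difference = 3 − 13/6 = 5/6.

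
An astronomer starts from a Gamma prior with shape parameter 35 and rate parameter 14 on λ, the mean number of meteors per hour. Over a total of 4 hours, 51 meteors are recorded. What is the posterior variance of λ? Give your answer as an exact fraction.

43/162

Total count 51 over total exposure 4 hours.
The Gamma prior is conjugate for the Poisson rate, so λ | data ~ Gamma(35+51, 14+4) = Gamma(86, 18).
Posterior variance = α'/β'² = 86/324 = 43/162.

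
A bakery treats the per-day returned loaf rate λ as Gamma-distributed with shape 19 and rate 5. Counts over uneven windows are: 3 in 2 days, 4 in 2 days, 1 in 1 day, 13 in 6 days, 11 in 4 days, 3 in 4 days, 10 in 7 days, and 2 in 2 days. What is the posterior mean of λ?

2

Total count: 3 + 4 + 1 + 13 + 11 + 3 + 10 + 2 = 47.
Total exposure: 2 + 2 + 1 + 6 + 4 + 4 + 7 + 2 = 28 days.
Posterior: α' = 19 + 47 = 66, β' = 5 + 28 = 33.
Posterior mean = α'/β' = 66/33 = 2.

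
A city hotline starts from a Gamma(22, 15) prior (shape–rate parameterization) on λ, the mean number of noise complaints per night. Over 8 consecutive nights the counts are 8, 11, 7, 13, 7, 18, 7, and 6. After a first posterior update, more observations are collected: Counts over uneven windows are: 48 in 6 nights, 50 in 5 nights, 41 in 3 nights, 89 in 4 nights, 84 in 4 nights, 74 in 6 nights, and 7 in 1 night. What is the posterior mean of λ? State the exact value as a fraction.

Total count: 8 + 11 + 7 + 13 + 7 + 18 + 7 + 6 = 77.
Total exposure: 8 nights.
After the first batch: Gamma(22 + 77, 15 + 8) = Gamma(99, 23).
Total count: 48 + 50 + 41 + 89 + 84 + 74 + 7 = 393.
Total exposure: 6 + 5 + 3 + 4 + 4 + 6 + 1 = 29 nights.
After the second batch: Gamma(99 + 393, 23 + 29) = Gamma(492, 52).
Posterior mean = α'/β' = 492/52 = 123/13.

123/13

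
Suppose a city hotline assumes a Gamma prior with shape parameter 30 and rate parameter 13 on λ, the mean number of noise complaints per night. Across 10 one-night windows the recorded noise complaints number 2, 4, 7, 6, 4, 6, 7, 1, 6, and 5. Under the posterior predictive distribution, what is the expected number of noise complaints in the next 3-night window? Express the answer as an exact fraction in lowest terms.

Total count: 2 + 4 + 7 + 6 + 4 + 6 + 7 + 1 + 6 + 5 = 48.
Total exposure: 10 nights.
Conjugate update: add total count to the shape and total exposure to the rate, giving Gamma(78, 23).
Predictive mean over a 3-night window = T·E[λ|data] = 3·78/23 = 234/23.

234/23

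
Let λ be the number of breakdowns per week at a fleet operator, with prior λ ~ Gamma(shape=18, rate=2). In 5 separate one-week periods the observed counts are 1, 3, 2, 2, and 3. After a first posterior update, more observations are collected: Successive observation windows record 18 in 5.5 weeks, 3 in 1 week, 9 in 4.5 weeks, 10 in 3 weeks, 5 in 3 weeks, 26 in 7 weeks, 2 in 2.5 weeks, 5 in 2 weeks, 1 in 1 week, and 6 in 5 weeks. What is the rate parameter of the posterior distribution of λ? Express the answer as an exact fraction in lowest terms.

Total count: 1 + 3 + 2 + 2 + 3 = 11.
Total exposure: 5 weeks.
After the first batch: Gamma(18 + 11, 2 + 5) = Gamma(29, 7).
Total count: 18 + 3 + 9 + 10 + 5 + 26 + 2 + 5 + 1 + 6 = 85.
Total exposure: 5.5 + 1 + 4.5 + 3 + 3 + 7 + 2.5 + 2 + 1 + 5 = 34.5 weeks.
After the second batch: Gamma(29 + 85, 7 + 34.5) = Gamma(114, 83/2).

83/2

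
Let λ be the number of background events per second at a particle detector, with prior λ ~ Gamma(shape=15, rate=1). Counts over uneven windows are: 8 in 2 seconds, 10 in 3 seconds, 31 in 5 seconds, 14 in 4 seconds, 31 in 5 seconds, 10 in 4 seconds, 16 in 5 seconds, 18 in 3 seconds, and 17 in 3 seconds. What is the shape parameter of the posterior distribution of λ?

Total count: 8 + 10 + 31 + 14 + 31 + 10 + 16 + 18 + 17 = 155.
Total exposure: 2 + 3 + 5 + 4 + 5 + 4 + 5 + 3 + 3 = 34 seconds.
Gamma(α, β) with Poisson data over total exposure Σt gives posterior Gamma(α+Σx, β+Σt) = Gamma(170, 35).

170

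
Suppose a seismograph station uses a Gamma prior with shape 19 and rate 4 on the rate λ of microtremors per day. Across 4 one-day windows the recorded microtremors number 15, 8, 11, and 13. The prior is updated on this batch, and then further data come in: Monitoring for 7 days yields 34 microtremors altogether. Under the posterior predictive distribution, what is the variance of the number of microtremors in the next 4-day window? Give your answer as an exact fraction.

304/9

Total count: 15 + 8 + 11 + 13 = 47.
Total exposure: 4 days.
After the first batch: Gamma(19 + 47, 4 + 4) = Gamma(66, 8).
Total count 34 over total exposure 7 days.
After the second batch: Gamma(66 + 34, 8 + 7) = Gamma(100, 15).
The posterior predictive for a window of length T is Negative Binomial with variance T·α'·(β'+T)/β'² = 4·100·19/225 = 304/9.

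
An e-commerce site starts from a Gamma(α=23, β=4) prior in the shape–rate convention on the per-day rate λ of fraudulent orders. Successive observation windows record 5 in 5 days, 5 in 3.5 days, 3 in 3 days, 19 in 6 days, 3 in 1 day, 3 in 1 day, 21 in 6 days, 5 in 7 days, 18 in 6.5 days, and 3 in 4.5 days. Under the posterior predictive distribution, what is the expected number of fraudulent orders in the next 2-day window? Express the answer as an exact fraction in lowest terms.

432/95

Total count: 5 + 5 + 3 + 19 + 3 + 3 + 21 + 5 + 18 + 3 = 85.
Total exposure: 5 + 3.5 + 3 + 6 + 1 + 1 + 6 + 7 + 6.5 + 4.5 = 43.5 days.
By Gamma–Poisson conjugacy, the posterior is Gamma(α + Σx, β + Σt) = Gamma(23 + 85, 4 + 43.5) = Gamma(108, 95/2).
Predictive mean over a 2-day window = T·E[λ|data] = 2·108/(95/2) = 432/95.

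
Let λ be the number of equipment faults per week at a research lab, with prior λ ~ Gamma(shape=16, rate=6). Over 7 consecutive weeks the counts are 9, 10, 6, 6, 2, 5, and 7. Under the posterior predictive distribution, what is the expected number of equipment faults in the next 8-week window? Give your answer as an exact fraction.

488/13

Total count: 9 + 10 + 6 + 6 + 2 + 5 + 7 = 45.
Total exposure: 7 weeks.
The Gamma prior is conjugate for the Poisson rate, so λ | data ~ Gamma(16+45, 6+7) = Gamma(61, 13).
Predictive mean over an 8-week window = T·E[λ|data] = 8·61/13 = 488/13.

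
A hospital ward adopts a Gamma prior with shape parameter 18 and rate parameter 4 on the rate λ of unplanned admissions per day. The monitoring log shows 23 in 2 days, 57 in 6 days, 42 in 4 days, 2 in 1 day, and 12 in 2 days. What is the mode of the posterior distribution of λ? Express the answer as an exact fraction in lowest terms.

Total count: 23 + 57 + 42 + 2 + 12 = 136.
Total exposure: 2 + 6 + 4 + 1 + 2 = 15 days.
By Gamma–Poisson conjugacy, the posterior is Gamma(α + Σx, β + Σt) = Gamma(18 + 136, 4 + 15) = Gamma(154, 19).
Posterior mode = (α'−1)/β' = 153/19.

153/19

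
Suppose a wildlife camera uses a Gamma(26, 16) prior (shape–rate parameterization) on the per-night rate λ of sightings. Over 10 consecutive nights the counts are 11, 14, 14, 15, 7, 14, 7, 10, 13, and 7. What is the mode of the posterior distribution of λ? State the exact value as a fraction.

137/26

Total count: 11 + 14 + 14 + 15 + 7 + 14 + 7 + 10 + 13 + 7 = 112.
Total exposure: 10 nights.
By Gamma–Poisson conjugacy, the posterior is Gamma(α + Σx, β + Σt) = Gamma(26 + 112, 16 + 10) = Gamma(138, 26).
Posterior mode = (α'−1)/β' = 137/26.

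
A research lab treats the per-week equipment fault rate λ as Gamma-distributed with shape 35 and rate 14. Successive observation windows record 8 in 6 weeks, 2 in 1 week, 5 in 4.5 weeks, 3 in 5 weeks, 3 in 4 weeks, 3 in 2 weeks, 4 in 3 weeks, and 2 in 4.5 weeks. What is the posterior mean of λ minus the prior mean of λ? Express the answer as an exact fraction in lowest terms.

-45/44

Total count: 8 + 2 + 5 + 3 + 3 + 3 + 4 + 2 = 30.
Total exposure: 6 + 1 + 4.5 + 5 + 4 + 2 + 3 + 4.5 = 30 weeks.
By Gamma–Poisson conjugacy, the posterior is Gamma(α + Σx, β + Σt) = Gamma(35 + 30, 14 + 30) = Gamma(65, 44).
Posterior mean = 65/44 = 65/44; prior mean = 35/14 = 5/2. Difference = 65/44 − 5/2 = -45/44.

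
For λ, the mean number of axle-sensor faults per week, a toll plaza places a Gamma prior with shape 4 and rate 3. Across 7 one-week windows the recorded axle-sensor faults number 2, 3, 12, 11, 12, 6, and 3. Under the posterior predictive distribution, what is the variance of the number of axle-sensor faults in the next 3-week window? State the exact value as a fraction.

Total count: 2 + 3 + 12 + 11 + 12 + 6 + 3 = 49.
Total exposure: 7 weeks.
By Gamma–Poisson conjugacy, the posterior is Gamma(α + Σx, β + Σt) = Gamma(4 + 49, 3 + 7) = Gamma(53, 10).
The posterior predictive for a window of length T is Negative Binomial with variance T·α'·(β'+T)/β'² = 3·53·13/100 = 2067/100.

2067/100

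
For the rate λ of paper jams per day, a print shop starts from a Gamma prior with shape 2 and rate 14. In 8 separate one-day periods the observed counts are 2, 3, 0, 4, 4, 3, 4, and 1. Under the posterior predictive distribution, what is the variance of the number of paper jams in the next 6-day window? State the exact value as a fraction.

Total count: 2 + 3 + 0 + 4 + 4 + 3 + 4 + 1 = 21.
Total exposure: 8 days.
By Gamma–Poisson conjugacy, the posterior is Gamma(α + Σx, β + Σt) = Gamma(2 + 21, 14 + 8) = Gamma(23, 22).
The posterior predictive for a window of length T is Negative Binomial with variance T·α'·(β'+T)/β'² = 6·23·28/484 = 966/121.

966/121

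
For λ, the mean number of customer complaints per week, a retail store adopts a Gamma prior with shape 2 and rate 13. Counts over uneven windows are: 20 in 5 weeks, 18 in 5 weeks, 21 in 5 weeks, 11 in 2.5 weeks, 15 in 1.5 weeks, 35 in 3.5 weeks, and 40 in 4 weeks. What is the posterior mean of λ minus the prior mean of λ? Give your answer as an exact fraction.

4054/1027

Total count: 20 + 18 + 21 + 11 + 15 + 35 + 40 = 160.
Total exposure: 5 + 5 + 5 + 2.5 + 1.5 + 3.5 + 4 = 26.5 weeks.
By Gamma–Poisson conjugacy, the posterior is Gamma(α + Σx, β + Σt) = Gamma(2 + 160, 13 + 26.5) = Gamma(162, 79/2).
Posterior mean = 162/(79/2) = 324/79; prior mean = 2/13 = 2/13. Difference = 324/79 − 2/13 = 4054/1027.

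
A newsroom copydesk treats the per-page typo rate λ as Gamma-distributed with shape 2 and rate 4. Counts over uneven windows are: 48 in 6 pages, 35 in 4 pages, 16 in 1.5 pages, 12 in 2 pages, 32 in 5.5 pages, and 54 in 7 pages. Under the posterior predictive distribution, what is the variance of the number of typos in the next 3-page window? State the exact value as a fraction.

2189/100

Total count: 48 + 35 + 16 + 12 + 32 + 54 = 197.
Total exposure: 6 + 4 + 1.5 + 2 + 5.5 + 7 = 26 pages.
Conjugate update: add total count to the shape and total exposure to the rate, giving Gamma(199, 30).
The posterior predictive for a window of length T is Negative Binomial with variance T·α'·(β'+T)/β'² = 3·199·33/900 = 2189/100.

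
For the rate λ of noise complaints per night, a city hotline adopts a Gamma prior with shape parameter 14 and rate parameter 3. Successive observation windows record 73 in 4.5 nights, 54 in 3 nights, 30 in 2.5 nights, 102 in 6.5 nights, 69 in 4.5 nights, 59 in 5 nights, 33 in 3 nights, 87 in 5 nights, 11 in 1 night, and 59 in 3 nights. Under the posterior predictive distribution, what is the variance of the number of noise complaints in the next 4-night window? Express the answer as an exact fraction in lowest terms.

Total count: 73 + 54 + 30 + 102 + 69 + 59 + 33 + 87 + 11 + 59 = 577.
Total exposure: 4.5 + 3 + 2.5 + 6.5 + 4.5 + 5 + 3 + 5 + 1 + 3 = 38 nights.
Gamma(α, β) with Poisson data over total exposure Σt gives posterior Gamma(α+Σx, β+Σt) = Gamma(591, 41).
The posterior predictive for a window of length T is Negative Binomial with variance T·α'·(β'+T)/β'² = 4·591·45/1681 = 106380/1681.

106380/1681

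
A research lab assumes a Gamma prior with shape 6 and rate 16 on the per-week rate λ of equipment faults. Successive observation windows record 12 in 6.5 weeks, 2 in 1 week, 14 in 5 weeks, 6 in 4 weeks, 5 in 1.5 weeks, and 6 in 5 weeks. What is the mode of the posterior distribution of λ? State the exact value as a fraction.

Total count: 12 + 2 + 14 + 6 + 5 + 6 = 45.
Total exposure: 6.5 + 1 + 5 + 4 + 1.5 + 5 = 23 weeks.
By Gamma–Poisson conjugacy, the posterior is Gamma(α + Σx, β + Σt) = Gamma(6 + 45, 16 + 23) = Gamma(51, 39).
Posterior mode = (α'−1)/β' = 50/39.

50/39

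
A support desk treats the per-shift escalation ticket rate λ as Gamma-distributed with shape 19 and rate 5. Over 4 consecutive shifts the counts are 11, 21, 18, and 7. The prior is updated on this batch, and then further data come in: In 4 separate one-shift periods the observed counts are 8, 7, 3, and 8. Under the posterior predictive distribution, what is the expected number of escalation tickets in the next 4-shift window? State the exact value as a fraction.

408/13

Total count: 11 + 21 + 18 + 7 = 57.
Total exposure: 4 shifts.
After the first batch: Gamma(19 + 57, 5 + 4) = Gamma(76, 9).
Total count: 8 + 7 + 3 + 8 = 26.
Total exposure: 4 shifts.
After the second batch: Gamma(76 + 26, 9 + 4) = Gamma(102, 13).
Predictive mean over a 4-shift window = T·E[λ|data] = 4·102/13 = 408/13.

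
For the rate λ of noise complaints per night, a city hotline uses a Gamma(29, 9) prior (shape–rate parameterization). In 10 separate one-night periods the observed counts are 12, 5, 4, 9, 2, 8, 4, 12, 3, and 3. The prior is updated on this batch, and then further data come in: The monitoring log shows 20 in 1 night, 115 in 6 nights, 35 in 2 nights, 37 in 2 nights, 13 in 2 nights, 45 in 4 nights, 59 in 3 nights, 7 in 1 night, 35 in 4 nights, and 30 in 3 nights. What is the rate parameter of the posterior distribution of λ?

Total count: 12 + 5 + 4 + 9 + 2 + 8 + 4 + 12 + 3 + 3 = 62.
Total exposure: 10 nights.
After the first batch: Gamma(29 + 62, 9 + 10) = Gamma(91, 19).
Total count: 20 + 115 + 35 + 37 + 13 + 45 + 59 + 7 + 35 + 30 = 396.
Total exposure: 1 + 6 + 2 + 2 + 2 + 4 + 3 + 1 + 4 + 3 = 28 nights.
After the second batch: Gamma(91 + 396, 19 + 28) = Gamma(487, 47).

47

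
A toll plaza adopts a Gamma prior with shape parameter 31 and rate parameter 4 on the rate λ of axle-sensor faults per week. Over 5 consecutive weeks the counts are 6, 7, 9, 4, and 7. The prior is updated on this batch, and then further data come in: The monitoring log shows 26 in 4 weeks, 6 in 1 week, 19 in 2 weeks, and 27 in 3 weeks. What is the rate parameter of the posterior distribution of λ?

Total count: 6 + 7 + 9 + 4 + 7 = 33.
Total exposure: 5 weeks.
After the first batch: Gamma(31 + 33, 4 + 5) = Gamma(64, 9).
Total count: 26 + 6 + 19 + 27 = 78.
Total exposure: 4 + 1 + 2 + 3 = 10 weeks.
After the second batch: Gamma(64 + 78, 9 + 10) = Gamma(142, 19).

19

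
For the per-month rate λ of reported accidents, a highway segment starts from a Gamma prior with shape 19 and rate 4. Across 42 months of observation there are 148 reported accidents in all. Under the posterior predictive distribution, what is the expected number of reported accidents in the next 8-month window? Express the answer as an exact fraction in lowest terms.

668/23

Total count 148 over total exposure 42 months.
By Gamma–Poisson conjugacy, the posterior is Gamma(α + Σx, β + Σt) = Gamma(19 + 148, 4 + 42) = Gamma(167, 46).
Predictive mean over an 8-month window = T·E[λ|data] = 8·167/46 = 668/23.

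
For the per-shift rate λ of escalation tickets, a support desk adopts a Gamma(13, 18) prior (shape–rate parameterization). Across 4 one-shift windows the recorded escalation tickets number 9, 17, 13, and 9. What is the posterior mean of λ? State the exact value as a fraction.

Total count: 9 + 17 + 13 + 9 = 48.
Total exposure: 4 shifts.
The Gamma prior is conjugate for the Poisson rate, so λ | data ~ Gamma(13+48, 18+4) = Gamma(61, 22).
Posterior mean = α'/β' = 61/22.

61/22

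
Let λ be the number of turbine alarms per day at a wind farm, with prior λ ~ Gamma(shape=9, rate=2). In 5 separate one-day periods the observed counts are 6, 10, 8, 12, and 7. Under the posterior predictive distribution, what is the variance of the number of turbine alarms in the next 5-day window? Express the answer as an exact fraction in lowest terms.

Total count: 6 + 10 + 8 + 12 + 7 = 43.
Total exposure: 5 days.
The Gamma prior is conjugate for the Poisson rate, so λ | data ~ Gamma(9+43, 2+5) = Gamma(52, 7).
The posterior predictive for a window of length T is Negative Binomial with variance T·α'·(β'+T)/β'² = 5·52·12/49 = 3120/49.

3120/49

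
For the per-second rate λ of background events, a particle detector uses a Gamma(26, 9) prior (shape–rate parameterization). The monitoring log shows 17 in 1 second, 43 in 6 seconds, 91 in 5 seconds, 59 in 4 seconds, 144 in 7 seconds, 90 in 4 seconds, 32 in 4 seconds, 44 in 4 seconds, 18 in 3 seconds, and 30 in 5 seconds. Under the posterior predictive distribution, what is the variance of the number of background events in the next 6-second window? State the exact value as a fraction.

25839/338

Total count: 17 + 43 + 91 + 59 + 144 + 90 + 32 + 44 + 18 + 30 = 568.
Total exposure: 1 + 6 + 5 + 4 + 7 + 4 + 4 + 4 + 3 + 5 = 43 seconds.
Gamma(α, β) with Poisson data over total exposure Σt gives posterior Gamma(α+Σx, β+Σt) = Gamma(594, 52).
The posterior predictive for a window of length T is Negative Binomial with variance T·α'·(β'+T)/β'² = 6·594·58/2704 = 25839/338.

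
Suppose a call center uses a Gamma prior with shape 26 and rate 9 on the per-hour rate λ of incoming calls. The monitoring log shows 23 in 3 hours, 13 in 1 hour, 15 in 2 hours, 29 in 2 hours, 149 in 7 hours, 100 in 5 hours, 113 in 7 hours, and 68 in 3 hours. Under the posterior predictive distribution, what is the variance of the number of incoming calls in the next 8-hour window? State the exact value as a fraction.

Total count: 23 + 13 + 15 + 29 + 149 + 100 + 113 + 68 = 510.
Total exposure: 3 + 1 + 2 + 2 + 7 + 5 + 7 + 3 = 30 hours.
Gamma(α, β) with Poisson data over total exposure Σt gives posterior Gamma(α+Σx, β+Σt) = Gamma(536, 39).
The posterior predictive for a window of length T is Negative Binomial with variance T·α'·(β'+T)/β'² = 8·536·47/1521 = 201536/1521.

201536/1521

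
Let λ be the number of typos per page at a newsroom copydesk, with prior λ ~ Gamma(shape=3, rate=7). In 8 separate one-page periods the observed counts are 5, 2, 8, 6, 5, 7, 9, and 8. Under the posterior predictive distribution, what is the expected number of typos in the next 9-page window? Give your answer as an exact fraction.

Total count: 5 + 2 + 8 + 6 + 5 + 7 + 9 + 8 = 50.
Total exposure: 8 pages.
The Gamma prior is conjugate for the Poisson rate, so λ | data ~ Gamma(3+50, 7+8) = Gamma(53, 15).
Predictive mean over a 9-page window = T·E[λ|data] = 9·53/15 = 159/5.

159/5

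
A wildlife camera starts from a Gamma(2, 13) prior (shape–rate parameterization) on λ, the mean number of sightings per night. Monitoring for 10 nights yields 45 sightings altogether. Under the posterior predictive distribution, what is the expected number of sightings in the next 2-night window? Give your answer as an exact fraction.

Total count 45 over total exposure 10 nights.
The Gamma prior is conjugate for the Poisson rate, so λ | data ~ Gamma(2+45, 13+10) = Gamma(47, 23).
Predictive mean over a 2-night window = T·E[λ|data] = 2·47/23 = 94/23.

94/23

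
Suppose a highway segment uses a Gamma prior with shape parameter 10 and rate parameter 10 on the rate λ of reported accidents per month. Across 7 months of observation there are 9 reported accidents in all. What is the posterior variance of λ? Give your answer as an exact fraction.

19/289

Total count 9 over total exposure 7 months.
The Gamma prior is conjugate for the Poisson rate, so λ | data ~ Gamma(10+9, 10+7) = Gamma(19, 17).
Posterior variance = α'/β'² = 19/289.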